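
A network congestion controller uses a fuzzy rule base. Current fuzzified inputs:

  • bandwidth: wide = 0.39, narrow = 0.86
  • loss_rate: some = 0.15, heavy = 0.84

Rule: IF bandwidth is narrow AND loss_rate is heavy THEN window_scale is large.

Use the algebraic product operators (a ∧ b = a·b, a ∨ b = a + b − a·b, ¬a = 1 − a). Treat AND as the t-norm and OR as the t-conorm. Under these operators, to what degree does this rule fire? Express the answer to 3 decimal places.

firing strength: narrow=0.86, heavy=0.84; AND[a·b] → w = 0.7224

0.722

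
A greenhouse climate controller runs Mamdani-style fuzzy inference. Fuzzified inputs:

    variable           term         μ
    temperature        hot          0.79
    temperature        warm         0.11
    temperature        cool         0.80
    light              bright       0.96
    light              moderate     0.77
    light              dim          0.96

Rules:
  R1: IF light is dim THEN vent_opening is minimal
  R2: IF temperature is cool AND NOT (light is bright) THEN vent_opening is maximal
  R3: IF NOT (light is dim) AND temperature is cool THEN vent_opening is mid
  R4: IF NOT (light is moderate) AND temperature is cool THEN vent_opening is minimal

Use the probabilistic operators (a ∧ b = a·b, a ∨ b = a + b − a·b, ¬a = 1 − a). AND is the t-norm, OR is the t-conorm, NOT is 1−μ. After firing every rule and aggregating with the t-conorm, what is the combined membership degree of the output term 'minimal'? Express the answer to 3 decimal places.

R1: dim=0.96 → w = 0.9600
R2: cool=0.80, ¬bright=1−0.96=0.04; AND[a·b] → w = 0.0320
R3: ¬dim=1−0.96=0.04, cool=0.80; AND[a·b] → w = 0.0320
R4: ¬moderate=1−0.77=0.23, cool=0.80; AND[a·b] → w = 0.1840
Rules with consequent 'minimal': {R1, R4} → strengths 0.9600, 0.1840
Aggregate via t-conorm [a + b − a·b]: 0.9674

0.967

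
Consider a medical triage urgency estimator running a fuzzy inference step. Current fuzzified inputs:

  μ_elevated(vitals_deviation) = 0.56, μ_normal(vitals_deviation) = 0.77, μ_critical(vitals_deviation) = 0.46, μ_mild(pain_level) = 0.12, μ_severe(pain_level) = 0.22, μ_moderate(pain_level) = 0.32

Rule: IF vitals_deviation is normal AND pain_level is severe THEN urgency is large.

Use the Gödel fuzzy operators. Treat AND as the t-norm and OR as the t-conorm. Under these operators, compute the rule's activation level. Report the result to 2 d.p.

0.22

firing strength: normal=0.77, severe=0.22; AND[min(a, b)] → w = 0.22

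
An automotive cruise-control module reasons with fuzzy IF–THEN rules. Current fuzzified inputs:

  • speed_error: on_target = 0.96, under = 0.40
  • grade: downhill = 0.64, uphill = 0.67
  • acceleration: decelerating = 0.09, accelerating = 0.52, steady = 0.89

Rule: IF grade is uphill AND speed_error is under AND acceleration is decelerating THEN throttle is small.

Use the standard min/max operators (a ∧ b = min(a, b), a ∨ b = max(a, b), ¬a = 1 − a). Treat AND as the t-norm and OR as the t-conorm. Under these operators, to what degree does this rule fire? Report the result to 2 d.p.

0.09

firing strength: uphill=0.67, under=0.40, decelerating=0.09; AND[min(a, b)] → w = 0.09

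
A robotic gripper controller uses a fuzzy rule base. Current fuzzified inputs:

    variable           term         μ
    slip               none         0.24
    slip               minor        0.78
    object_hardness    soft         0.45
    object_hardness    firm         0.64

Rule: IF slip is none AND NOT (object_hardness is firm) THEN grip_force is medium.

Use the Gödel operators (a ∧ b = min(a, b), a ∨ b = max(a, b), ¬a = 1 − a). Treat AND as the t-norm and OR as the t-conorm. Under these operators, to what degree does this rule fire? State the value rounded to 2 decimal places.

0.24

firing strength: none=0.24, ¬firm=1−0.64=0.36; AND[min(a, b)] → w = 0.24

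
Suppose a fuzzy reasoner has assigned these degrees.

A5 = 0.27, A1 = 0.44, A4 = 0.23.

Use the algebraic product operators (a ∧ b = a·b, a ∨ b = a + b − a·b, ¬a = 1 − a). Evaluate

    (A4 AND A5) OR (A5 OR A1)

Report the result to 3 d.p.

0.617

A4 AND A5 = a·b on (0.2300, 0.2700) = 0.0621
A5 OR A1 = a + b − a·b on (0.2700, 0.4400) = 0.5912
(A4 AND A5) OR (A5 OR A1) = a + b − a·b on (0.0621, 0.5912) = 0.6166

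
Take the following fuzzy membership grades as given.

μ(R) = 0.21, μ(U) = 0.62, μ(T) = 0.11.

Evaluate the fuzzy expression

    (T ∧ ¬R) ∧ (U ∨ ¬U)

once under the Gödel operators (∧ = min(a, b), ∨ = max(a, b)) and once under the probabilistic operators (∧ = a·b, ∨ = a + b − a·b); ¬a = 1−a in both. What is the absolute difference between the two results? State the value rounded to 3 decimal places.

0.044

Under Gödel:
  ¬R = 1 − 0.21 = 0.79
  T ∧ ¬R = min(a, b) on (0.11, 0.79) = 0.11
  ¬U = 1 − 0.62 = 0.38
  U ∨ ¬U = max(a, b) on (0.62, 0.38) = 0.62
  (T ∧ ¬R) ∧ (U ∨ ¬U) = min(a, b) on (0.11, 0.62) = 0.11
  → value = 0.1100
Under probabilistic:
  ¬R = 1 − 0.2100 = 0.7900
  T ∧ ¬R = a·b on (0.1100, 0.7900) = 0.0869
  ¬U = 1 − 0.6200 = 0.3800
  U ∨ ¬U = a + b − a·b on (0.6200, 0.3800) = 0.7644
  (T ∧ ¬R) ∧ (U ∨ ¬U) = a·b on (0.0869, 0.7644) = 0.0664
  → value = 0.0664
|0.1100 − 0.0664| = 0.044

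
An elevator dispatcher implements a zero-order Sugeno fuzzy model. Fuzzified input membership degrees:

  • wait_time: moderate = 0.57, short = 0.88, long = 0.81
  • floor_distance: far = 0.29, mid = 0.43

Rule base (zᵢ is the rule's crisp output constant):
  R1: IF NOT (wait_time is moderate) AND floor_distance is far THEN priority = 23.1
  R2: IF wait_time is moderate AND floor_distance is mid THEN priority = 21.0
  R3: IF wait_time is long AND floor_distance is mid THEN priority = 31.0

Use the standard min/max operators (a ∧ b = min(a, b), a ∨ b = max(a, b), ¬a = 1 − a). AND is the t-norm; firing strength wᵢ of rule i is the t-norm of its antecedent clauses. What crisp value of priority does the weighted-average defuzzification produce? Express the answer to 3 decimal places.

25.269

R1 (z=23.1): ¬moderate=1−0.57=0.43, far=0.29; AND[min(a, b)] → w = 0.29
R2 (z=21.0): moderate=0.57, mid=0.43; AND[min(a, b)] → w = 0.43
R3 (z=31.0): long=0.81, mid=0.43; AND[min(a, b)] → w = 0.43
Weighted average = (0.29·23.1 + 0.43·21.0 + 0.43·31.0) / (0.29 + 0.43 + 0.43)
  = 29.0590 / 1.1500 = 25.269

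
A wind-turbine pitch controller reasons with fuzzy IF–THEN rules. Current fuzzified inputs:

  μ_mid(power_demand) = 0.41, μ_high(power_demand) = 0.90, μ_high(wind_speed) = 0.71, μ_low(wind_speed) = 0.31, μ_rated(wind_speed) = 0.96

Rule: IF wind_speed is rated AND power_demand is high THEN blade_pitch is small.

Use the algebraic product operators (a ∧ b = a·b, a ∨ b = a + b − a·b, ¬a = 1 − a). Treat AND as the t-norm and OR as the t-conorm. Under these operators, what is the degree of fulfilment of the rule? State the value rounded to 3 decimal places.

firing strength: rated=0.96, high=0.90; AND[a·b] → w = 0.8640

0.864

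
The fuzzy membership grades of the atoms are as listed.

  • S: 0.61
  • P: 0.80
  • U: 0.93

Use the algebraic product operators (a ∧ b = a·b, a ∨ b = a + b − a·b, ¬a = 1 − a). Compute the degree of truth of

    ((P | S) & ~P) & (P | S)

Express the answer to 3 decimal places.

P | S = a + b − a·b on (0.8000, 0.6100) = 0.9220
~P = 1 − 0.8000 = 0.2000
(P | S) & ~P = a·b on (0.9220, 0.2000) = 0.1844
P | S = a + b − a·b on (0.8000, 0.6100) = 0.9220
((P | S) & ~P) & (P | S) = a·b on (0.1844, 0.9220) = 0.1700

0.170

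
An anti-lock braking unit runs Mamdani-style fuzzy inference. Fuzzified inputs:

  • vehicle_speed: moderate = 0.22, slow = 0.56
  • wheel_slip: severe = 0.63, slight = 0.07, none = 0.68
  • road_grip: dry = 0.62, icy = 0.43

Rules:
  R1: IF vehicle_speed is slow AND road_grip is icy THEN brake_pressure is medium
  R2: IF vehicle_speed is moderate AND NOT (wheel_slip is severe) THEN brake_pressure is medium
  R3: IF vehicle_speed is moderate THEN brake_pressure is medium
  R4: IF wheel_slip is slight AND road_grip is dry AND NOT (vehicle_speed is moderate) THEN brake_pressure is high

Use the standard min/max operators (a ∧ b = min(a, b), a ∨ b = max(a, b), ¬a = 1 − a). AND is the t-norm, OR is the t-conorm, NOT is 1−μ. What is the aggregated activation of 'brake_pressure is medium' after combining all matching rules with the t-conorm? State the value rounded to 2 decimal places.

R1: slow=0.56, icy=0.43; AND[min(a, b)] → w = 0.43
R2: moderate=0.22, ¬severe=1−0.63=0.37; AND[min(a, b)] → w = 0.22
R3: moderate=0.22 → w = 0.22
R4: slight=0.07, dry=0.62, ¬moderate=1−0.22=0.78; AND[min(a, b)] → w = 0.07
Rules with consequent 'medium': {R1, R2, R3} → strengths 0.43, 0.22, 0.22
Aggregate via t-conorm [max(a, b)]: 0.43

0.43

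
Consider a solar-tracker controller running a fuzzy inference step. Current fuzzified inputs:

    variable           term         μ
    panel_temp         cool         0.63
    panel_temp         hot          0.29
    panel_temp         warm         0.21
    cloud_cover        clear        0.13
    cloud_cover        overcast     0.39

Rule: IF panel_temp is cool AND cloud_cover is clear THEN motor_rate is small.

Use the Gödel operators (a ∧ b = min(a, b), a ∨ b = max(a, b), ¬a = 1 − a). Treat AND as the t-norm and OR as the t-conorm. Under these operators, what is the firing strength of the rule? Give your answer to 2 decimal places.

firing strength: cool=0.63, clear=0.13; AND[min(a, b)] → w = 0.13

0.13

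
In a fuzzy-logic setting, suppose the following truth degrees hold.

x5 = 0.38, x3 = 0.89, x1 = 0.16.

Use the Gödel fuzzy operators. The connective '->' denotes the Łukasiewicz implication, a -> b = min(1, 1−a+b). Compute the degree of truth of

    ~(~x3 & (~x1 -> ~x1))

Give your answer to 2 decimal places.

0.89

~x3 = 1 − 0.89 = 0.11
~x1 = 1 − 0.16 = 0.84
~x1 = 1 − 0.16 = 0.84
~x1 -> ~x1  [Łukasiewicz: min(1, 1−a+b)] with a=0.84, b=0.84 → 1.00
~x3 & (~x1 -> ~x1) = min(a, b) on (0.11, 1.00) = 0.11
~(~x3 & (~x1 -> ~x1)) = 1 − 0.11 = 0.89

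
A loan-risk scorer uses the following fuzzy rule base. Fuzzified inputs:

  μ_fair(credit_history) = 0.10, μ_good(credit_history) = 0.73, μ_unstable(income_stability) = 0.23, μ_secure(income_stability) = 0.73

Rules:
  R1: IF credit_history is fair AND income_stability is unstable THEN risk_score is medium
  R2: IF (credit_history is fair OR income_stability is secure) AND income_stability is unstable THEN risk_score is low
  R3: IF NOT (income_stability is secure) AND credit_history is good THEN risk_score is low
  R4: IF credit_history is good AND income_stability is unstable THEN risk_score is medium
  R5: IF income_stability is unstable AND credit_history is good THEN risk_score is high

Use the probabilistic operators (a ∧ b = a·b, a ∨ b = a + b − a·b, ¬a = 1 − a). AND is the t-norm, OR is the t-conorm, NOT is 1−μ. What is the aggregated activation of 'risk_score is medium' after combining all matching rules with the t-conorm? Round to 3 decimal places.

R1: fair=0.10, unstable=0.23; AND[a·b] → w = 0.0230
R2: (fair=0.10 OR secure=0.73) = 0.7570; AND[a·b] with unstable=0.23 → w = 0.1741
R3: ¬secure=1−0.73=0.27, good=0.73; AND[a·b] → w = 0.1971
R4: good=0.73, unstable=0.23; AND[a·b] → w = 0.1679
R5: unstable=0.23, good=0.73; AND[a·b] → w = 0.1679
Rules with consequent 'medium': {R1, R4} → strengths 0.0230, 0.1679
Aggregate via t-conorm [a + b − a·b]: 0.1870

0.187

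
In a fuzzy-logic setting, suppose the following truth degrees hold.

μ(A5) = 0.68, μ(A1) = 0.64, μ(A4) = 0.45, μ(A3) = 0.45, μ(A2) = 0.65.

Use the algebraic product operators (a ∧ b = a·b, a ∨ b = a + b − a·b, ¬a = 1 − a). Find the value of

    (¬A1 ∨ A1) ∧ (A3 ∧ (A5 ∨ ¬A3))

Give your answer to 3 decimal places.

0.296

¬A1 = 1 − 0.6400 = 0.3600
¬A1 ∨ A1 = a + b − a·b on (0.3600, 0.6400) = 0.7696
¬A3 = 1 − 0.4500 = 0.5500
A5 ∨ ¬A3 = a + b − a·b on (0.6800, 0.5500) = 0.8560
A3 ∧ (A5 ∨ ¬A3) = a·b on (0.4500, 0.8560) = 0.3852
(¬A1 ∨ A1) ∧ (A3 ∧ (A5 ∨ ¬A3)) = a·b on (0.7696, 0.3852) = 0.2964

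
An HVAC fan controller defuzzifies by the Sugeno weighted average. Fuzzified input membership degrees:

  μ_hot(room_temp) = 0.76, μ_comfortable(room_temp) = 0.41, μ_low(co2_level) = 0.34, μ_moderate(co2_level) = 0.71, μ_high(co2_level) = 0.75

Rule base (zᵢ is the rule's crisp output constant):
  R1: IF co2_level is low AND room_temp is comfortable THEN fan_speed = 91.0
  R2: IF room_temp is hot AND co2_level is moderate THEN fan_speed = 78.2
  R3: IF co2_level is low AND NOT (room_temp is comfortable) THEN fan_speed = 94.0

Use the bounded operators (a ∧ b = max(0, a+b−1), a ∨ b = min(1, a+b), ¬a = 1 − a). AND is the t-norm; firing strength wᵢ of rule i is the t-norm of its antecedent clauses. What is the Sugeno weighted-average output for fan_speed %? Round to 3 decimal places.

78.200

R1 (z=91.0): low=0.34, comfortable=0.41; AND[max(0, a+b−1)] → w = 0.00
R2 (z=78.2): hot=0.76, moderate=0.71; AND[max(0, a+b−1)] → w = 0.47
R3 (z=94.0): low=0.34, ¬comfortable=1−0.41=0.59; AND[max(0, a+b−1)] → w = 0.00
Weighted average = (0.00·91.0 + 0.47·78.2 + 0.00·94.0) / (0.00 + 0.47 + 0.00)
  = 36.7540 / 0.4700 = 78.200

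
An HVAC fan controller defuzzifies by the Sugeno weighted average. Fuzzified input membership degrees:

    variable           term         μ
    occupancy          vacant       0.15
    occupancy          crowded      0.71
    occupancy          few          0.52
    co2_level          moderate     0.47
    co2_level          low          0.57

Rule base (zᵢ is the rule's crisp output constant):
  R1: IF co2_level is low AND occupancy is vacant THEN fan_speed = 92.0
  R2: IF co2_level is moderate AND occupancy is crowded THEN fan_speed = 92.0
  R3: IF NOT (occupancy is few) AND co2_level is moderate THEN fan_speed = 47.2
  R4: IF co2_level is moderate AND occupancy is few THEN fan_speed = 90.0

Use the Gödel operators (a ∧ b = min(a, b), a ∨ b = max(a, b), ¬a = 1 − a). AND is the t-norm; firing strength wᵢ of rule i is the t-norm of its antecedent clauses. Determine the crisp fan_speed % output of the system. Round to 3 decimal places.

77.900

R1 (z=92.0): low=0.57, vacant=0.15; AND[min(a, b)] → w = 0.15
R2 (z=92.0): moderate=0.47, crowded=0.71; AND[min(a, b)] → w = 0.47
R3 (z=47.2): ¬few=1−0.52=0.48, moderate=0.47; AND[min(a, b)] → w = 0.47
R4 (z=90.0): moderate=0.47, few=0.52; AND[min(a, b)] → w = 0.47
Weighted average = (0.15·92.0 + 0.47·92.0 + 0.47·47.2 + 0.47·90.0) / (0.15 + 0.47 + 0.47 + 0.47)
  = 121.5240 / 1.5600 = 77.900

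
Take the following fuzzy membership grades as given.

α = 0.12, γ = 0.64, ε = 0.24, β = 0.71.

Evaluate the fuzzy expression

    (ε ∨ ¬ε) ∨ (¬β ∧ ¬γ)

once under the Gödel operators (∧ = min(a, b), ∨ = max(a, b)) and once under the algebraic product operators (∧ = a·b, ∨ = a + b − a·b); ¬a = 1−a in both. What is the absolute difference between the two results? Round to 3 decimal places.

Under Gödel:
  ¬ε = 1 − 0.24 = 0.76
  ε ∨ ¬ε = max(a, b) on (0.24, 0.76) = 0.76
  ¬β = 1 − 0.71 = 0.29
  ¬γ = 1 − 0.64 = 0.36
  ¬β ∧ ¬γ = min(a, b) on (0.29, 0.36) = 0.29
  (ε ∨ ¬ε) ∨ (¬β ∧ ¬γ) = max(a, b) on (0.76, 0.29) = 0.76
  → value = 0.7600
Under algebraic product:
  ¬ε = 1 − 0.2400 = 0.7600
  ε ∨ ¬ε = a + b − a·b on (0.2400, 0.7600) = 0.8176
  ¬β = 1 − 0.7100 = 0.2900
  ¬γ = 1 − 0.6400 = 0.3600
  ¬β ∧ ¬γ = a·b on (0.2900, 0.3600) = 0.1044
  (ε ∨ ¬ε) ∨ (¬β ∧ ¬γ) = a + b − a·b on (0.8176, 0.1044) = 0.8366
  → value = 0.8366
|0.7600 − 0.8366| = 0.077

0.077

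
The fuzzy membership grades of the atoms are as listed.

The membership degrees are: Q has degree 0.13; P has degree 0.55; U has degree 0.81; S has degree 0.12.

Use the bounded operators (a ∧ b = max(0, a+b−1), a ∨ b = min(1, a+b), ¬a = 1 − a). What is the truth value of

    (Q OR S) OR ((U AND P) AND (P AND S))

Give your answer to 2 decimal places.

Q OR S = min(1, a+b) on (0.13, 0.12) = 0.25
U AND P = max(0, a+b−1) on (0.81, 0.55) = 0.36
P AND S = max(0, a+b−1) on (0.55, 0.12) = 0.00
(U AND P) AND (P AND S) = max(0, a+b−1) on (0.36, 0.00) = 0.00
(Q OR S) OR ((U AND P) AND (P AND S)) = min(1, a+b) on (0.25, 0.00) = 0.25

0.25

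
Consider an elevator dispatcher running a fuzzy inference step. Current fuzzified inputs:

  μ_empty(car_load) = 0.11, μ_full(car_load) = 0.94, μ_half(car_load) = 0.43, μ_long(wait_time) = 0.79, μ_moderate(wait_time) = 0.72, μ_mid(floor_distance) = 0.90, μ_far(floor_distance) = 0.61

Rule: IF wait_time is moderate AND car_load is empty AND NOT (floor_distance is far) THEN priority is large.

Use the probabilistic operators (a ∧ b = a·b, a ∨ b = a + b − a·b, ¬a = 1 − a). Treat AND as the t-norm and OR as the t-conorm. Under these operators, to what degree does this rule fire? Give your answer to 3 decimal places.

firing strength: moderate=0.72, empty=0.11, ¬far=1−0.61=0.39; AND[a·b] → w = 0.0309

0.031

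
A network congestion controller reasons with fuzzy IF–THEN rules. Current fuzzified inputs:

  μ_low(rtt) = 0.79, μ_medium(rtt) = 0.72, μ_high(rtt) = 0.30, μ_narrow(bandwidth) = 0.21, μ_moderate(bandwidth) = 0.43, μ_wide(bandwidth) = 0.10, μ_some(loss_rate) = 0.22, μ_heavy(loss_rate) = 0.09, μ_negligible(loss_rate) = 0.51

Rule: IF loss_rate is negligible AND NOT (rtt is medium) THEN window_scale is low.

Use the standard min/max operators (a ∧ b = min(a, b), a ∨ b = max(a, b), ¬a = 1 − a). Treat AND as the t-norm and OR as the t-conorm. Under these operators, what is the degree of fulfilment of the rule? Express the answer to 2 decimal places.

0.28

firing strength: negligible=0.51, ¬medium=1−0.72=0.28; AND[min(a, b)] → w = 0.28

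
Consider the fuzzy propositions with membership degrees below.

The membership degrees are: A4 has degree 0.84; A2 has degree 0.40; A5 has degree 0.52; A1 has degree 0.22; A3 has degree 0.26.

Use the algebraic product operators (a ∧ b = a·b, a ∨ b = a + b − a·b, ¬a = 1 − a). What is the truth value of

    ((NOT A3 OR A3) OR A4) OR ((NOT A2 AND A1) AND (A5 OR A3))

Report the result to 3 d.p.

NOT A3 = 1 − 0.2600 = 0.7400
NOT A3 OR A3 = a + b − a·b on (0.7400, 0.2600) = 0.8076
(NOT A3 OR A3) OR A4 = a + b − a·b on (0.8076, 0.8400) = 0.9692
NOT A2 = 1 − 0.4000 = 0.6000
NOT A2 AND A1 = a·b on (0.6000, 0.2200) = 0.1320
A5 OR A3 = a + b − a·b on (0.5200, 0.2600) = 0.6448
(NOT A2 AND A1) AND (A5 OR A3) = a·b on (0.1320, 0.6448) = 0.0851
((NOT A3 OR A3) OR A4) OR ((NOT A2 AND A1) AND (A5 OR A3)) = a + b − a·b on (0.9692, 0.0851) = 0.9718

0.972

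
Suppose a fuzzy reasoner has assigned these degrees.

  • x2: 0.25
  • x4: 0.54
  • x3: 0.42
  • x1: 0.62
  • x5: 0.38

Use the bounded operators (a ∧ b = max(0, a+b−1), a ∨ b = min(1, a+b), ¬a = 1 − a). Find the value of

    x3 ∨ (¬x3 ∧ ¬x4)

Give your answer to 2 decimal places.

0.46

¬x3 = 1 − 0.42 = 0.58
¬x4 = 1 − 0.54 = 0.46
¬x3 ∧ ¬x4 = max(0, a+b−1) on (0.58, 0.46) = 0.04
x3 ∨ (¬x3 ∧ ¬x4) = min(1, a+b) on (0.42, 0.04) = 0.46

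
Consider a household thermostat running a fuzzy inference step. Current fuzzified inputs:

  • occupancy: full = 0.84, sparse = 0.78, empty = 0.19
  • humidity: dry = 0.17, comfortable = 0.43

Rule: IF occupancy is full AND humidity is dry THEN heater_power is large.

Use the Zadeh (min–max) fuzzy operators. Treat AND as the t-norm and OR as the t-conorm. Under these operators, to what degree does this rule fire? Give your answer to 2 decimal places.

0.17

firing strength: full=0.84, dry=0.17; AND[min(a, b)] → w = 0.17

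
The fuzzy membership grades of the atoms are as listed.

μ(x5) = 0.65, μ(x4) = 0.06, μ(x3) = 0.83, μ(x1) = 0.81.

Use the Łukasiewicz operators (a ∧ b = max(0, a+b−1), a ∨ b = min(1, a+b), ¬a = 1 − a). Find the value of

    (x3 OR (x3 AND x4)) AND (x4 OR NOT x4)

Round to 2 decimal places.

0.83

x3 AND x4 = max(0, a+b−1) on (0.83, 0.06) = 0.00
x3 OR (x3 AND x4) = min(1, a+b) on (0.83, 0.00) = 0.83
NOT x4 = 1 − 0.06 = 0.94
x4 OR NOT x4 = min(1, a+b) on (0.06, 0.94) = 1.00
(x3 OR (x3 AND x4)) AND (x4 OR NOT x4) = max(0, a+b−1) on (0.83, 1.00) = 0.83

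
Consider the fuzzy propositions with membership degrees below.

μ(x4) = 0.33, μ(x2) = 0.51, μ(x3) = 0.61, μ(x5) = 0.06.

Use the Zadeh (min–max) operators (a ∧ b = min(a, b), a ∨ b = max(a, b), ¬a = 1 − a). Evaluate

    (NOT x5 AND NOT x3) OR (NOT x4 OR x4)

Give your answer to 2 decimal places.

0.67

NOT x5 = 1 − 0.06 = 0.94
NOT x3 = 1 − 0.61 = 0.39
NOT x5 AND NOT x3 = min(a, b) on (0.94, 0.39) = 0.39
NOT x4 = 1 − 0.33 = 0.67
NOT x4 OR x4 = max(a, b) on (0.67, 0.33) = 0.67
(NOT x5 AND NOT x3) OR (NOT x4 OR x4) = max(a, b) on (0.39, 0.67) = 0.67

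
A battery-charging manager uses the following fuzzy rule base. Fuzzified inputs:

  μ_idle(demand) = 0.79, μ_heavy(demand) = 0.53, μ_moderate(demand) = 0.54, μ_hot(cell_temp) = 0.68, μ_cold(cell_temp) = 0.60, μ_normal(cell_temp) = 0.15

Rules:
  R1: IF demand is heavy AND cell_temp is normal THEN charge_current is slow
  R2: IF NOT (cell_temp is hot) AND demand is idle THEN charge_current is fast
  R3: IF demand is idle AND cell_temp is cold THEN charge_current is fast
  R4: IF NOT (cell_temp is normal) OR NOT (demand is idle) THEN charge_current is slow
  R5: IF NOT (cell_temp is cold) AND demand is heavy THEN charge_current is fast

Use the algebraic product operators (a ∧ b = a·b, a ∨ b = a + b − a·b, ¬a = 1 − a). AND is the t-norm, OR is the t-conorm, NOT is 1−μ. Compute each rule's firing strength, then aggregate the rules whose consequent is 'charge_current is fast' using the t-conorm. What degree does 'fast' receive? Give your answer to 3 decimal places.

0.690

R1: heavy=0.53, normal=0.15; AND[a·b] → w = 0.0795
R2: ¬hot=1−0.68=0.32, idle=0.79; AND[a·b] → w = 0.2528
R3: idle=0.79, cold=0.60; AND[a·b] → w = 0.4740
R4: ¬normal=1−0.15=0.85, ¬idle=1−0.79=0.21; OR[a + b − a·b] → w = 0.8815
R5: ¬cold=1−0.60=0.40, heavy=0.53; AND[a·b] → w = 0.2120
Rules with consequent 'fast': {R2, R3, R5} → strengths 0.2528, 0.4740, 0.2120
Aggregate via t-conorm [a + b − a·b]: 0.6903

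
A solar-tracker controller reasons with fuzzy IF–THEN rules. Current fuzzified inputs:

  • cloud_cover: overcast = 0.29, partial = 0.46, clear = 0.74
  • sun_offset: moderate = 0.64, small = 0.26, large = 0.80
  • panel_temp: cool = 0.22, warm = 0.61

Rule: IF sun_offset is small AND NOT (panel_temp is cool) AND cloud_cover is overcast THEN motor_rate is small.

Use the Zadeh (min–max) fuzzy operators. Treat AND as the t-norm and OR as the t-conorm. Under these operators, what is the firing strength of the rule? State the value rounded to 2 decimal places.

firing strength: small=0.26, ¬cool=1−0.22=0.78, overcast=0.29; AND[min(a, b)] → w = 0.26

0.26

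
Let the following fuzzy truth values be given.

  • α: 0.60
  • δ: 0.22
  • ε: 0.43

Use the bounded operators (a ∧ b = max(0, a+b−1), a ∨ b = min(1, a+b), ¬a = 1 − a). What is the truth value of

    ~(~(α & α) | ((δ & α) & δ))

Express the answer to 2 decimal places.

α & α = max(0, a+b−1) on (0.60, 0.60) = 0.20
~(α & α) = 1 − 0.20 = 0.80
δ & α = max(0, a+b−1) on (0.22, 0.60) = 0.00
(δ & α) & δ = max(0, a+b−1) on (0.00, 0.22) = 0.00
~(α & α) | ((δ & α) & δ) = min(1, a+b) on (0.80, 0.00) = 0.80
~(~(α & α) | ((δ & α) & δ)) = 1 − 0.80 = 0.20

0.20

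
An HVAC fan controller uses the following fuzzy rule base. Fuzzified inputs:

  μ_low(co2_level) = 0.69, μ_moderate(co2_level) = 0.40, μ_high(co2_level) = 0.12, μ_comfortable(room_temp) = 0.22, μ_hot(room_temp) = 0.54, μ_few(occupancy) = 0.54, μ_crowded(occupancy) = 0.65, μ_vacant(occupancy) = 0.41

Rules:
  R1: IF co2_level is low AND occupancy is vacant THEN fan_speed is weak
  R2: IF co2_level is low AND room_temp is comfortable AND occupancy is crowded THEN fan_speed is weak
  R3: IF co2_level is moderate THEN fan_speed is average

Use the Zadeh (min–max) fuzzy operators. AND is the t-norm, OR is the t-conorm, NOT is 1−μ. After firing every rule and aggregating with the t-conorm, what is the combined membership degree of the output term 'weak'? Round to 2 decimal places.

R1: low=0.69, vacant=0.41; AND[min(a, b)] → w = 0.41
R2: low=0.69, comfortable=0.22, crowded=0.65; AND[min(a, b)] → w = 0.22
R3: moderate=0.40 → w = 0.40
Rules with consequent 'weak': {R1, R2} → strengths 0.41, 0.22
Aggregate via t-conorm [max(a, b)]: 0.41

0.41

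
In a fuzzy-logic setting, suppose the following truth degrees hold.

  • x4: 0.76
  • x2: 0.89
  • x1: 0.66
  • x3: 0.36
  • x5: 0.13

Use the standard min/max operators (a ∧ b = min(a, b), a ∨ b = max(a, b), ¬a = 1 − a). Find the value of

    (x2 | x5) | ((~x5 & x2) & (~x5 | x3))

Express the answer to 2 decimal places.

0.89

x2 | x5 = max(a, b) on (0.89, 0.13) = 0.89
~x5 = 1 − 0.13 = 0.87
~x5 & x2 = min(a, b) on (0.87, 0.89) = 0.87
~x5 = 1 − 0.13 = 0.87
~x5 | x3 = max(a, b) on (0.87, 0.36) = 0.87
(~x5 & x2) & (~x5 | x3) = min(a, b) on (0.87, 0.87) = 0.87
(x2 | x5) | ((~x5 & x2) & (~x5 | x3)) = max(a, b) on (0.89, 0.87) = 0.89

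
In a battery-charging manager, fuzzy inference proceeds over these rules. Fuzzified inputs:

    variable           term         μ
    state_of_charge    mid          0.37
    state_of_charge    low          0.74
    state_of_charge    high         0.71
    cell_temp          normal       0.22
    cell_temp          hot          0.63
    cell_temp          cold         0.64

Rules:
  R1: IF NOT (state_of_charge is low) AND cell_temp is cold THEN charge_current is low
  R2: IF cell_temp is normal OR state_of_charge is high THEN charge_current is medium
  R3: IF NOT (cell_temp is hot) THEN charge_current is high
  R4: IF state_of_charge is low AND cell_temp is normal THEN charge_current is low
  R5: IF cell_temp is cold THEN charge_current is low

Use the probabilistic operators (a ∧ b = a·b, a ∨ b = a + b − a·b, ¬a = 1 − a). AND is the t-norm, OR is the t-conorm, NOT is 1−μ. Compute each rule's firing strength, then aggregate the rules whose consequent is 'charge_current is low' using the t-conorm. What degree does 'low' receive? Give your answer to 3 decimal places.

R1: ¬low=1−0.74=0.26, cold=0.64; AND[a·b] → w = 0.1664
R2: normal=0.22, high=0.71; OR[a + b − a·b] → w = 0.7738
R3: ¬hot=1−0.63=0.37 → w = 0.3700
R4: low=0.74, normal=0.22; AND[a·b] → w = 0.1628
R5: cold=0.64 → w = 0.6400
Rules with consequent 'low': {R1, R4, R5} → strengths 0.1664, 0.1628, 0.6400
Aggregate via t-conorm [a + b − a·b]: 0.7488

0.749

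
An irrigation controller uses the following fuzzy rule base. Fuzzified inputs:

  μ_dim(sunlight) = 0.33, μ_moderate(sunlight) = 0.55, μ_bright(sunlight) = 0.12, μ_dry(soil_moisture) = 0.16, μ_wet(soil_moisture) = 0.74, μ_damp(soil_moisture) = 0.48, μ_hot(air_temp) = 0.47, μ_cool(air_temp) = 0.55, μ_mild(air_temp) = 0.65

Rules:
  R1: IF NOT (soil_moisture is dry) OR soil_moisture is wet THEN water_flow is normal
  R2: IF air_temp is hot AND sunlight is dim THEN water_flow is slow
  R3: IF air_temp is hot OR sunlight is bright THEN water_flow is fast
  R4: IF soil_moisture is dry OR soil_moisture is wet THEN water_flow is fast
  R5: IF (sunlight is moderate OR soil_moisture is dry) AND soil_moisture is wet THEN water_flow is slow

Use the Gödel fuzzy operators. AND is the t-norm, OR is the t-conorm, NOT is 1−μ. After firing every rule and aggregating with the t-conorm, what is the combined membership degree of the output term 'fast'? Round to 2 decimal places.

R1: ¬dry=1−0.16=0.84, wet=0.74; OR[max(a, b)] → w = 0.84
R2: hot=0.47, dim=0.33; AND[min(a, b)] → w = 0.33
R3: hot=0.47, bright=0.12; OR[max(a, b)] → w = 0.47
R4: dry=0.16, wet=0.74; OR[max(a, b)] → w = 0.74
R5: (moderate=0.55 OR dry=0.16) = 0.55; AND[min(a, b)] with wet=0.74 → w = 0.55
Rules with consequent 'fast': {R3, R4} → strengths 0.47, 0.74
Aggregate via t-conorm [max(a, b)]: 0.74

0.74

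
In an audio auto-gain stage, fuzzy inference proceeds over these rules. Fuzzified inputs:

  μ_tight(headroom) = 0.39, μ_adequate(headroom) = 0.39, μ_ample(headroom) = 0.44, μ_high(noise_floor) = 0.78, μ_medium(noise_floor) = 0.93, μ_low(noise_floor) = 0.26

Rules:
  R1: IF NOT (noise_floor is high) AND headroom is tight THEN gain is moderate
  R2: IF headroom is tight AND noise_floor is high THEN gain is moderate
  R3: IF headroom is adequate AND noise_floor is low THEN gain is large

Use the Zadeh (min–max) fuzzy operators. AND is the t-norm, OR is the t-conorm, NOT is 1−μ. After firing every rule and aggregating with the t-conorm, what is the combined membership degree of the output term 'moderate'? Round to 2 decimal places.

R1: ¬high=1−0.78=0.22, tight=0.39; AND[min(a, b)] → w = 0.22
R2: tight=0.39, high=0.78; AND[min(a, b)] → w = 0.39
R3: adequate=0.39, low=0.26; AND[min(a, b)] → w = 0.26
Rules with consequent 'moderate': {R1, R2} → strengths 0.22, 0.39
Aggregate via t-conorm [max(a, b)]: 0.39

0.39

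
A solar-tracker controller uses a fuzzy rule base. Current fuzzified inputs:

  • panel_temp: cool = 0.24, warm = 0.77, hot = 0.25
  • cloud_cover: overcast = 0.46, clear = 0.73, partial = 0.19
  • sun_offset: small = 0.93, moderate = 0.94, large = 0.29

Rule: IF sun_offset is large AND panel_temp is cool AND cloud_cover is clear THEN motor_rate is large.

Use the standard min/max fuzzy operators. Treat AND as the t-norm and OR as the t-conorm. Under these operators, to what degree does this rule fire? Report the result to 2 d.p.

0.24

firing strength: large=0.29, cool=0.24, clear=0.73; AND[min(a, b)] → w = 0.24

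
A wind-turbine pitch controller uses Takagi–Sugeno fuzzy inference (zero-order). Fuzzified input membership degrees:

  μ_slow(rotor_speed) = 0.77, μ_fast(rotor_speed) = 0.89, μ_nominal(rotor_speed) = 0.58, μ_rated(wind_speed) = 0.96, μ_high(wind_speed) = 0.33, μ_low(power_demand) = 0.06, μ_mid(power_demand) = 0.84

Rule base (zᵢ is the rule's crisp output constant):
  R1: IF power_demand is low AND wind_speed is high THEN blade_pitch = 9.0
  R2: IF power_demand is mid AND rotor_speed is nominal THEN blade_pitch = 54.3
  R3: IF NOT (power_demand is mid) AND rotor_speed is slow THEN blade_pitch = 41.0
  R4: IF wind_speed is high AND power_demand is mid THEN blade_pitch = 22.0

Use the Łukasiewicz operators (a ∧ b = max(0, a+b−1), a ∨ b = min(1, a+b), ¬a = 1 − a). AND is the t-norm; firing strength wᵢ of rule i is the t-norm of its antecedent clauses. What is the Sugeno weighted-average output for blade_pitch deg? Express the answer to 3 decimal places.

R1 (z=9.0): low=0.06, high=0.33; AND[max(0, a+b−1)] → w = 0.00
R2 (z=54.3): mid=0.84, nominal=0.58; AND[max(0, a+b−1)] → w = 0.42
R3 (z=41.0): ¬mid=1−0.84=0.16, slow=0.77; AND[max(0, a+b−1)] → w = 0.00
R4 (z=22.0): high=0.33, mid=0.84; AND[max(0, a+b−1)] → w = 0.17
Weighted average = (0.00·9.0 + 0.42·54.3 + 0.00·41.0 + 0.17·22.0) / (0.00 + 0.42 + 0.00 + 0.17)
  = 26.5460 / 0.5900 = 44.993

44.993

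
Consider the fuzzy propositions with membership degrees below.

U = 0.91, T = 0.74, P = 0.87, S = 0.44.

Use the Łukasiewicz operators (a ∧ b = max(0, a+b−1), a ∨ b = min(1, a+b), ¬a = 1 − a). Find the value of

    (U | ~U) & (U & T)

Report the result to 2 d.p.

~U = 1 − 0.91 = 0.09
U | ~U = min(1, a+b) on (0.91, 0.09) = 1.00
U & T = max(0, a+b−1) on (0.91, 0.74) = 0.65
(U | ~U) & (U & T) = max(0, a+b−1) on (1.00, 0.65) = 0.65

0.65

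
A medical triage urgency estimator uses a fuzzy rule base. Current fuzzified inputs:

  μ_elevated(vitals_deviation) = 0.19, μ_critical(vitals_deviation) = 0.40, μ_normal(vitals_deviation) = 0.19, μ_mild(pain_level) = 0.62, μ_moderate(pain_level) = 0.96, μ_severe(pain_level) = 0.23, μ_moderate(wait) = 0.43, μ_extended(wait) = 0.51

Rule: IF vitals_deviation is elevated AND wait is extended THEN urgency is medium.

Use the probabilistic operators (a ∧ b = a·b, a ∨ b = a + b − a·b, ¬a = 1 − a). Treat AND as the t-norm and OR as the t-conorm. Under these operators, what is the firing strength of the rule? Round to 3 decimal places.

0.097

firing strength: elevated=0.19, extended=0.51; AND[a·b] → w = 0.0969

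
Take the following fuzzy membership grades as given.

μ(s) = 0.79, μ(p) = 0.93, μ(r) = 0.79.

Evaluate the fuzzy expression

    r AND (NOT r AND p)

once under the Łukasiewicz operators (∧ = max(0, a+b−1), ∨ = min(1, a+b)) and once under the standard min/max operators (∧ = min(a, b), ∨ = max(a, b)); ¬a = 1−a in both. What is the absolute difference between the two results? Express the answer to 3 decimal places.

0.210

Under Łukasiewicz:
  NOT r = 1 − 0.79 = 0.21
  NOT r AND p = max(0, a+b−1) on (0.21, 0.93) = 0.14
  r AND (NOT r AND p) = max(0, a+b−1) on (0.79, 0.14) = 0.00
  → value = 0.0000
Under standard min/max:
  NOT r = 1 − 0.79 = 0.21
  NOT r AND p = min(a, b) on (0.21, 0.93) = 0.21
  r AND (NOT r AND p) = min(a, b) on (0.79, 0.21) = 0.21
  → value = 0.2100
|0.0000 − 0.2100| = 0.210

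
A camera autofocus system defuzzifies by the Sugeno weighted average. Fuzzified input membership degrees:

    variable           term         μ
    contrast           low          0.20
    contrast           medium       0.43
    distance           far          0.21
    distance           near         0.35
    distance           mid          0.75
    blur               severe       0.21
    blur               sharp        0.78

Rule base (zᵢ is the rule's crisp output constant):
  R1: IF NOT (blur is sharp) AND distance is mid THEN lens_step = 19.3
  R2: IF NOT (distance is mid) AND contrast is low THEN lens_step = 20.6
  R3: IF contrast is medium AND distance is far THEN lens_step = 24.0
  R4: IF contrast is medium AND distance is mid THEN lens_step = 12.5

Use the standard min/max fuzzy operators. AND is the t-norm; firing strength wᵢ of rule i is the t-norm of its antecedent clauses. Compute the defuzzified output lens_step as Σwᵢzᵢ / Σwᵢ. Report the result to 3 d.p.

R1 (z=19.3): ¬sharp=1−0.78=0.22, mid=0.75; AND[min(a, b)] → w = 0.22
R2 (z=20.6): ¬mid=1−0.75=0.25, low=0.20; AND[min(a, b)] → w = 0.20
R3 (z=24.0): medium=0.43, far=0.21; AND[min(a, b)] → w = 0.21
R4 (z=12.5): medium=0.43, mid=0.75; AND[min(a, b)] → w = 0.43
Weighted average = (0.22·19.3 + 0.20·20.6 + 0.21·24.0 + 0.43·12.5) / (0.22 + 0.20 + 0.21 + 0.43)
  = 18.7810 / 1.0600 = 17.718

17.718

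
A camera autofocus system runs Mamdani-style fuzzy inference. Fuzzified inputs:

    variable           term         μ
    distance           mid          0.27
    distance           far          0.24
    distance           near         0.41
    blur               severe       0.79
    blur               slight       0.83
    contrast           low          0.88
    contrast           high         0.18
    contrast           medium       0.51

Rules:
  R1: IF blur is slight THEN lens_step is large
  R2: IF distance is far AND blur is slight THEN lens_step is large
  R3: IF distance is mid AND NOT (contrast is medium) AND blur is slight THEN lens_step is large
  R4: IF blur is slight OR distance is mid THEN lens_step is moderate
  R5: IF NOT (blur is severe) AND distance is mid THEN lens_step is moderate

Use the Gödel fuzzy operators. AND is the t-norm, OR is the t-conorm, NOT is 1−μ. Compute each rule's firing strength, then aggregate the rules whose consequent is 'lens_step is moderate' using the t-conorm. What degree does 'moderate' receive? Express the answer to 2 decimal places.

0.83

R1: slight=0.83 → w = 0.83
R2: far=0.24, slight=0.83; AND[min(a, b)] → w = 0.24
R3: mid=0.27, ¬medium=1−0.51=0.49, slight=0.83; AND[min(a, b)] → w = 0.27
R4: slight=0.83, mid=0.27; OR[max(a, b)] → w = 0.83
R5: ¬severe=1−0.79=0.21, mid=0.27; AND[min(a, b)] → w = 0.21
Rules with consequent 'moderate': {R4, R5} → strengths 0.83, 0.21
Aggregate via t-conorm [max(a, b)]: 0.83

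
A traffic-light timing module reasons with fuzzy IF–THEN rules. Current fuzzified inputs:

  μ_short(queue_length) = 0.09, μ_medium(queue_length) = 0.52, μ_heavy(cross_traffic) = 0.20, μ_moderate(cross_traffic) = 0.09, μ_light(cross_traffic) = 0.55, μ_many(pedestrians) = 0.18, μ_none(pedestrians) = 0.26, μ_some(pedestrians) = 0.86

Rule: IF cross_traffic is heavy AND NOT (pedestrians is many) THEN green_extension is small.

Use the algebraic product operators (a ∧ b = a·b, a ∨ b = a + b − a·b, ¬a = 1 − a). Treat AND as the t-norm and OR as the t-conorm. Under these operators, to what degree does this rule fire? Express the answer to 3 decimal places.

0.164

firing strength: heavy=0.20, ¬many=1−0.18=0.82; AND[a·b] → w = 0.1640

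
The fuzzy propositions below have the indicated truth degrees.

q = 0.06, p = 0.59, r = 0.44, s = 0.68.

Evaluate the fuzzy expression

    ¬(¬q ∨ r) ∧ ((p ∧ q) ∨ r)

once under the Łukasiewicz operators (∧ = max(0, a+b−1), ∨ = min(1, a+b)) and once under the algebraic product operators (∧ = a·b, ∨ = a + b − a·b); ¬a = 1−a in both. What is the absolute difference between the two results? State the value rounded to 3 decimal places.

Under Łukasiewicz:
  ¬q = 1 − 0.06 = 0.94
  ¬q ∨ r = min(1, a+b) on (0.94, 0.44) = 1.00
  ¬(¬q ∨ r) = 1 − 1.00 = 0.00
  p ∧ q = max(0, a+b−1) on (0.59, 0.06) = 0.00
  (p ∧ q) ∨ r = min(1, a+b) on (0.00, 0.44) = 0.44
  ¬(¬q ∨ r) ∧ ((p ∧ q) ∨ r) = max(0, a+b−1) on (0.00, 0.44) = 0.00
  → value = 0.0000
Under algebraic product:
  ¬q = 1 − 0.0600 = 0.9400
  ¬q ∨ r = a + b − a·b on (0.9400, 0.4400) = 0.9664
  ¬(¬q ∨ r) = 1 − 0.9664 = 0.0336
  p ∧ q = a·b on (0.5900, 0.0600) = 0.0354
  (p ∧ q) ∨ r = a + b − a·b on (0.0354, 0.4400) = 0.4598
  ¬(¬q ∨ r) ∧ ((p ∧ q) ∨ r) = a·b on (0.0336, 0.4598) = 0.0155
  → value = 0.0155
|0.0000 − 0.0155| = 0.015

0.015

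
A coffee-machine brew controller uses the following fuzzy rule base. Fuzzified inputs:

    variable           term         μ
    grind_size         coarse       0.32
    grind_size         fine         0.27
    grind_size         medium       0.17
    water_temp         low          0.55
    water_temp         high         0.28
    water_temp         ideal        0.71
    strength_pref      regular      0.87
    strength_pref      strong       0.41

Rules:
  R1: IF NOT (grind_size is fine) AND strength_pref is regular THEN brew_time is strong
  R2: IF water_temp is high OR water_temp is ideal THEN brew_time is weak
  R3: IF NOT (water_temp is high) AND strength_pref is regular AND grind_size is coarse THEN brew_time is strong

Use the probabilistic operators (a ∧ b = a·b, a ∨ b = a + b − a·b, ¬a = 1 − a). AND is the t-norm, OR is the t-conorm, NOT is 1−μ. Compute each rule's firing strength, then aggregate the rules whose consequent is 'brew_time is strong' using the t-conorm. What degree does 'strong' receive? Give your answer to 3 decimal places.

R1: ¬fine=1−0.27=0.73, regular=0.87; AND[a·b] → w = 0.6351
R2: high=0.28, ideal=0.71; OR[a + b − a·b] → w = 0.7912
R3: ¬high=1−0.28=0.72, regular=0.87, coarse=0.32; AND[a·b] → w = 0.2004
Rules with consequent 'strong': {R1, R3} → strengths 0.6351, 0.2004
Aggregate via t-conorm [a + b − a·b]: 0.7082

0.708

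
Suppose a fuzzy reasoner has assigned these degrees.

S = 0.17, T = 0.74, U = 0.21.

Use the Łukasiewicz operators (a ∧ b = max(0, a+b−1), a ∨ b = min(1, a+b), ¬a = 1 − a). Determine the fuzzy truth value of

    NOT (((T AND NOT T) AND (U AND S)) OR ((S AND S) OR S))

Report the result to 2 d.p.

NOT T = 1 − 0.74 = 0.26
T AND NOT T = max(0, a+b−1) on (0.74, 0.26) = 0.00
U AND S = max(0, a+b−1) on (0.21, 0.17) = 0.00
(T AND NOT T) AND (U AND S) = max(0, a+b−1) on (0.00, 0.00) = 0.00
S AND S = max(0, a+b−1) on (0.17, 0.17) = 0.00
(S AND S) OR S = min(1, a+b) on (0.00, 0.17) = 0.17
((T AND NOT T) AND (U AND S)) OR ((S AND S) OR S) = min(1, a+b) on (0.00, 0.17) = 0.17
NOT (((T AND NOT T) AND (U AND S)) OR ((S AND S) OR S)) = 1 − 0.17 = 0.83

0.83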